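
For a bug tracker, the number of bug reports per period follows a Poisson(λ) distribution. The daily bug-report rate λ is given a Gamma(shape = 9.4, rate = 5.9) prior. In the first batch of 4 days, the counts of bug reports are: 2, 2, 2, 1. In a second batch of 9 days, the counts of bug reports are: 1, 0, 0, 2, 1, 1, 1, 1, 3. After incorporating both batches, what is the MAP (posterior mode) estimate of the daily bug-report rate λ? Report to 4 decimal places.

With a Gamma(shape α, rate β) prior, the Poisson likelihood is conjugate: the posterior is Gamma(α + ΣXᵢ, β + n).
Batch 1: sum of counts S = 7 over n = 4 days.
After batch 1: Gamma(α+S, β+n) = Gamma(9.4+7, 5.9+4) = Gamma(16.4, 9.9).
Batch 2: sum of counts S = 10 over n = 9 days.
After batch 2: Gamma(α+S, β+n) = Gamma(16.4+10, 9.9+9) = Gamma(26.4, 18.9).
Mode of Gamma(α,β) for α≥1 is (α−1)/β = 25.4/18.9 = 1.3439.

1.3439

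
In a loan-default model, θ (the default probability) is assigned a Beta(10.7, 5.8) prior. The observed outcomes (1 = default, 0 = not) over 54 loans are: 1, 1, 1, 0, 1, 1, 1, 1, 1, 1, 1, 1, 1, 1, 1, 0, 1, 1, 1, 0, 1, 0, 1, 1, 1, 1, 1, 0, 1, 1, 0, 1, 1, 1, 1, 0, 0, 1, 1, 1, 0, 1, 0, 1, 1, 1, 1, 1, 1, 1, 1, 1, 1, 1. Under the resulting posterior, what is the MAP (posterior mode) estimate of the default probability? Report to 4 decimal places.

The Beta prior is conjugate to a Binomial/Bernoulli likelihood; the update adds successes to α and failures to β.
Posterior: Beta(α+k, β+n−k) = Beta(10.7+44, 5.8+10) = Beta(54.7, 15.8).
Mode of Beta(a,b) for a,b>1 is (a−1)/(a+b−2) = 53.7/68.5 = 0.7839.

0.7839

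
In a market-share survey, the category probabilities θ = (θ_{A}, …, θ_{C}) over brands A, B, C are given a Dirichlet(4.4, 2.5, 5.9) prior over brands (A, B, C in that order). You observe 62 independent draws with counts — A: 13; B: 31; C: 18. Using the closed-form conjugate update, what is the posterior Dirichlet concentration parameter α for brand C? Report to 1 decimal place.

23.9

The Dirichlet prior is conjugate to the Multinomial likelihood: each posterior αⱼ = prior αⱼ + observed count nⱼ.
Posterior concentration: (17.4, 33.5, 23.9), total = 74.8.
α_{C} = 5.9 + 18 = 23.9.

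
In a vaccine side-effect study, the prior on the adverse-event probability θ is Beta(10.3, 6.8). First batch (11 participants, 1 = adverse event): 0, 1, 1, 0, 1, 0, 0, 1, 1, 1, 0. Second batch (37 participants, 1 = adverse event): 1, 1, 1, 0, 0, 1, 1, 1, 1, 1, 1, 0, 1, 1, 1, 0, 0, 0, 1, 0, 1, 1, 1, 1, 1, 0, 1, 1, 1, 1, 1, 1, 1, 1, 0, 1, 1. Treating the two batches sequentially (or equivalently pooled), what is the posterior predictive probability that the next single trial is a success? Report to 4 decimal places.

0.6805

The Beta prior is conjugate to a Binomial/Bernoulli likelihood; the update adds successes to α and failures to β.
After batch 1: Beta(10.3+6, 6.8+5) = Beta(16.3, 11.8).
After batch 2: Beta(16.3+28, 11.8+9) = Beta(44.3, 20.8).
For a single future Bernoulli trial, P(success | data) = α/(α+β) = 0.6805.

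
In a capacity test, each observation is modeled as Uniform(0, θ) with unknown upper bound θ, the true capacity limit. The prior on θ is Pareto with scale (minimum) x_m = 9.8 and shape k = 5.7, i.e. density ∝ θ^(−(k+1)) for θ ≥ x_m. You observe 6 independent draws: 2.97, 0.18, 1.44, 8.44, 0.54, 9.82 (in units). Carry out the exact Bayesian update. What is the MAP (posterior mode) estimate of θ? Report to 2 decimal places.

9.82

A Pareto(scale x_m, shape k) prior on the upper bound θ of Uniform(0, θ) is conjugate: posterior is Pareto(max(x_m, max xᵢ), k + n).
Sample maximum = 9.82; prior scale x_m = 9.8 → posterior scale = max = 9.82.
Posterior shape = 5.7 + 6 = 11.7.
The Pareto density is decreasing on [x_m, ∞), so the mode is x_m = 9.82.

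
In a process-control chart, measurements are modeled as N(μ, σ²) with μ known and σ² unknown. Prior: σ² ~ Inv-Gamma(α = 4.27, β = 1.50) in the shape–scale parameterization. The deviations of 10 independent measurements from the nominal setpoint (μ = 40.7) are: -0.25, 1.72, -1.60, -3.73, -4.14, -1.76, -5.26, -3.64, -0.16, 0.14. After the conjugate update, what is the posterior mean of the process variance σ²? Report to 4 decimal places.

5.0601

With known mean μ and an Inverse-Gamma(α, β) prior on σ², the Normal likelihood is conjugate: posterior is Inv-Gamma(α + n/2, β + Σ(xᵢ−μ)²/2).
Σ(xᵢ−μ)² = (-0.25)² + (1.72)² + (-1.60)² + (-3.73)² + (-4.14)² + (-1.76)² + (-5.26)² + (-3.64)² + (-0.16)² + (0.14)² = 80.6934.
Posterior: Inv-Gamma(4.27 + 10/2, 1.50 + 80.6934/2) = Inv-Gamma(9.27, 41.84670).
E[σ²|data] = β/(α−1) = 41.84670/8.27 = 5.0601.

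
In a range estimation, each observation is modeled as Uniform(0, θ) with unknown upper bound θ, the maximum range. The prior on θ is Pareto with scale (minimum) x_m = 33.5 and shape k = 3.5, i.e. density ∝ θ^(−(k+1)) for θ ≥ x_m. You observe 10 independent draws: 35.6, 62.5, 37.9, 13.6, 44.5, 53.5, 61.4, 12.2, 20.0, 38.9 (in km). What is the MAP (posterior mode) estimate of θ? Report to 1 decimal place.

A Pareto(scale x_m, shape k) prior on the upper bound θ of Uniform(0, θ) is conjugate: posterior is Pareto(max(x_m, max xᵢ), k + n).
Sample maximum = 62.5; prior scale x_m = 33.5 → posterior scale = max = 62.5.
Posterior shape = 3.5 + 10 = 13.5.
The Pareto density is decreasing on [x_m, ∞), so the mode is x_m = 62.5.

62.5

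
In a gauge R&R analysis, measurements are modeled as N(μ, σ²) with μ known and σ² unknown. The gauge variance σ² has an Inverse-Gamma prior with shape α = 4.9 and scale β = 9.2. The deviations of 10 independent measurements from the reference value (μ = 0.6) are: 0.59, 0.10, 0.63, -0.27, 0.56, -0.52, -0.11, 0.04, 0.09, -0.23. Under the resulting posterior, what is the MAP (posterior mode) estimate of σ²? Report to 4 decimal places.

0.9122

With known mean μ and an Inverse-Gamma(α, β) prior on σ², the Normal likelihood is conjugate: posterior is Inv-Gamma(α + n/2, β + Σ(xᵢ−μ)²/2).
Σ(xᵢ−μ)² = (0.59)² + (0.10)² + (0.63)² + (-0.27)² + (0.56)² + (-0.52)² + (-0.11)² + (0.04)² + (0.09)² + (-0.23)² = 1.4866.
Posterior: Inv-Gamma(4.9 + 10/2, 9.2 + 1.4866/2) = Inv-Gamma(9.90, 9.94330).
Mode = β/(α+1) = 9.94330/10.90 = 0.9122.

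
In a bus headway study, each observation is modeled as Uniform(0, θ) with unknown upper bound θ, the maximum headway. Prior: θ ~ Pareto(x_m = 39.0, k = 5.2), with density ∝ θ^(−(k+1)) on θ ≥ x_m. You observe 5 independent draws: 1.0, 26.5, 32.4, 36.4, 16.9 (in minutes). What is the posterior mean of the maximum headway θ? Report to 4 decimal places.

43.2391

A Pareto(scale x_m, shape k) prior on the upper bound θ of Uniform(0, θ) is conjugate: posterior is Pareto(max(x_m, max xᵢ), k + n).
Sample maximum = 36.4; prior scale x_m = 39.0 → posterior scale = max = 39.0.
Posterior shape = 5.2 + 5 = 10.2.
E[θ|data] = k·x_m/(k−1) = 10.2·39.0/9.2 = 43.2391.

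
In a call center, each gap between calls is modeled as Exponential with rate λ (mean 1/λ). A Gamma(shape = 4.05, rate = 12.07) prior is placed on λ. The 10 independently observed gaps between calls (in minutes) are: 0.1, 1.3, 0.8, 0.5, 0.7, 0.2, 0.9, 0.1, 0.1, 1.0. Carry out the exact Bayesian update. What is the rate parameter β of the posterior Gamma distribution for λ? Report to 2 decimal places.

17.77

With a Gamma(shape α, rate β) prior on the exponential rate λ, the posterior after n observations with total T = Σxᵢ is Gamma(α+n, β+T).
Sum of observations T = 5.7 minutes; n = 10.
Posterior: Gamma(4.05+10, 12.07+5.7) = Gamma(14.05, 17.77).
Posterior β = 17.77.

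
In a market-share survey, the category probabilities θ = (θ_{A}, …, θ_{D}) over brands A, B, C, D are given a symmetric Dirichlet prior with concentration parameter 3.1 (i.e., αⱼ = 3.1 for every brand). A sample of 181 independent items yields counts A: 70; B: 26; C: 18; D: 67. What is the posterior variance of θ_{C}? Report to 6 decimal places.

The Dirichlet prior is conjugate to the Multinomial likelihood: each posterior αⱼ = prior αⱼ + observed count nⱼ.
Posterior concentration: (73.1, 29.1, 21.1, 70.1), total = 193.4.
Var[θ_j] = α_j(Σα−α_j)/((Σα)²(Σα+1)) = 21.1·172.3/(193.4²·194.4) = 0.000500.

0.000500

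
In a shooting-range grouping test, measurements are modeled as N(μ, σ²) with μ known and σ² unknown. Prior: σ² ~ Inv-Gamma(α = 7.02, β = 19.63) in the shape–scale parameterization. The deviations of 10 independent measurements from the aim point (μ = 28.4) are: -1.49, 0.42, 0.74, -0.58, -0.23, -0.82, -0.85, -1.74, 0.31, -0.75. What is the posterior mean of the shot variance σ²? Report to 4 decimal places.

2.1631

With known mean μ and an Inverse-Gamma(α, β) prior on σ², the Normal likelihood is conjugate: posterior is Inv-Gamma(α + n/2, β + Σ(xᵢ−μ)²/2).
Σ(xᵢ−μ)² = (-1.49)² + (0.42)² + (0.74)² + (-0.58)² + (-0.23)² + (-0.82)² + (-0.85)² + (-1.74)² + (0.31)² + (-0.75)² = 8.4145.
Posterior: Inv-Gamma(7.02 + 10/2, 19.63 + 8.4145/2) = Inv-Gamma(12.02, 23.83725).
E[σ²|data] = β/(α−1) = 23.83725/11.02 = 2.1631.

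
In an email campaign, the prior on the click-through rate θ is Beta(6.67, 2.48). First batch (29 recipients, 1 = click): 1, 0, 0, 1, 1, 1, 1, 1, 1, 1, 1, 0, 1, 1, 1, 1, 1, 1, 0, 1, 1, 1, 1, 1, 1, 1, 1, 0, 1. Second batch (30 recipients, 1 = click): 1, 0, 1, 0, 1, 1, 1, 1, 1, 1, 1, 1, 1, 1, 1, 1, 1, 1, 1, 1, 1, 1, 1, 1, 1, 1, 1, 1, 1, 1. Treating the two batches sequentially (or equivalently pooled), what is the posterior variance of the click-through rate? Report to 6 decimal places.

The Beta prior is conjugate to a Binomial/Bernoulli likelihood; the update adds successes to α and failures to β.
After batch 1: Beta(6.67+24, 2.48+5) = Beta(30.67, 7.48).
After batch 2: Beta(30.67+28, 7.48+2) = Beta(58.67, 9.48).
Var = αβ/((α+β)²(α+β+1)) = 58.67·9.48/(68.15²·69.15) = 0.001732.

0.001732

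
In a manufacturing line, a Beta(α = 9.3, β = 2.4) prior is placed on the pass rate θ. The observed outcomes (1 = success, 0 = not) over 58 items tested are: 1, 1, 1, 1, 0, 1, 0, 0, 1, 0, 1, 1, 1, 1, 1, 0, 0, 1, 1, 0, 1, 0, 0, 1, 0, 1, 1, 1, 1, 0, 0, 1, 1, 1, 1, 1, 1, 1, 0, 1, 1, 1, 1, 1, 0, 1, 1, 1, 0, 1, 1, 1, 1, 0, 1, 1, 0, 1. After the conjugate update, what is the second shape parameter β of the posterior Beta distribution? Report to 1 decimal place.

The Beta prior is conjugate to a Binomial/Bernoulli likelihood; the update adds successes to α and failures to β.
Posterior: Beta(α+k, β+n−k) = Beta(9.3+41, 2.4+17) = Beta(50.3, 19.4).
Posterior β = 19.4.

19.4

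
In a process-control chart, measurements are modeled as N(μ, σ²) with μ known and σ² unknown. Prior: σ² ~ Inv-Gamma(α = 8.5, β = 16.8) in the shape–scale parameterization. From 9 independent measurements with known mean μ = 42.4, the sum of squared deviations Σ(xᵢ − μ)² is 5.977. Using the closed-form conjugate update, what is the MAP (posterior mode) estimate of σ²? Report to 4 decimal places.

With known mean μ and an Inverse-Gamma(α, β) prior on σ², the Normal likelihood is conjugate: posterior is Inv-Gamma(α + n/2, β + Σ(xᵢ−μ)²/2).
Posterior: Inv-Gamma(8.5 + 9/2, 16.8 + 5.977/2) = Inv-Gamma(13.00, 19.7885).
Mode = β/(α+1) = 19.7885/14.00 = 1.4135.

1.4135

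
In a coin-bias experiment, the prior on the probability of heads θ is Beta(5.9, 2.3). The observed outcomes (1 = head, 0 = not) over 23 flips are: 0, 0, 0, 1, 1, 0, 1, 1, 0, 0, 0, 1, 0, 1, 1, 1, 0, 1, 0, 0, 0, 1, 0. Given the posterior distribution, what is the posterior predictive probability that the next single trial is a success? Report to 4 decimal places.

The Beta prior is conjugate to a Binomial/Bernoulli likelihood; the update adds successes to α and failures to β.
Posterior: Beta(α+k, β+n−k) = Beta(5.9+10, 2.3+13) = Beta(15.9, 15.3).
For a single future Bernoulli trial, P(success | data) = α/(α+β) = 0.5096.

0.5096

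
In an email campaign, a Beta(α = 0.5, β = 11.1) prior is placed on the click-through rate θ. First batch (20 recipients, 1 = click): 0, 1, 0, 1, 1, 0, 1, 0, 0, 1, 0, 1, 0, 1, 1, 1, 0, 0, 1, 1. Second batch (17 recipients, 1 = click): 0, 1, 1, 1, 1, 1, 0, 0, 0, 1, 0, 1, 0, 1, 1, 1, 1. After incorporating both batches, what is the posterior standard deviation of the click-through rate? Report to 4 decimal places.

The Beta prior is conjugate to a Binomial/Bernoulli likelihood; the update adds successes to α and failures to β.
After batch 1: Beta(0.5+11, 11.1+9) = Beta(11.5, 20.1).
After batch 2: Beta(11.5+11, 20.1+6) = Beta(22.5, 26.1).
Var = αβ/((α+β)²(α+β+1)) = 22.5·26.1/(48.6²·49.6) = 0.00501267; SD = √0.00501267 = 0.0708.

0.0708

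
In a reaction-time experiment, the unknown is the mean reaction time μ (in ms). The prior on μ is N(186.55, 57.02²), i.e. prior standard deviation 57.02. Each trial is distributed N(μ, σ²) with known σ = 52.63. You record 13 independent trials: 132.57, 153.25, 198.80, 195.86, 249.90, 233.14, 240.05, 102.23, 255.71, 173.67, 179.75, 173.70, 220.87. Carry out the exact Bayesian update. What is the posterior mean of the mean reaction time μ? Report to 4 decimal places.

For Normal data with known variance σ², a Normal(μ₀, σ₀²) prior on μ is conjugate. Posterior precision = 1/σ₀² + n/σ²; posterior mean is the precision-weighted average of μ₀ and x̄.
Σxᵢ = 132.57 + 153.25 + 198.80 + 195.86 + 249.90 + 233.14 + 240.05 + 102.23 + 255.71 + 173.67 + 179.75 + 173.70 + 220.87 = 2509.5, so n·x̄ = 2509.5.
σ₀² = 57.02² = 3251.2804, σ² = 52.63² = 2769.9169; σ² + n·σ₀² = 2769.9169 + 13·3251.2804 = 45036.5621.
Posterior mean = (μ₀/σ₀² + n·x̄/σ²)/(1/σ₀² + n/σ²) = (σ²·μ₀ + σ₀²·n·x̄)/(σ² + n·σ₀²) = (2769.9169·186.55 + 3251.2804·2509.5)/45036.5621 = 8675816.161495/45036.5621 = 192.6394.

192.6394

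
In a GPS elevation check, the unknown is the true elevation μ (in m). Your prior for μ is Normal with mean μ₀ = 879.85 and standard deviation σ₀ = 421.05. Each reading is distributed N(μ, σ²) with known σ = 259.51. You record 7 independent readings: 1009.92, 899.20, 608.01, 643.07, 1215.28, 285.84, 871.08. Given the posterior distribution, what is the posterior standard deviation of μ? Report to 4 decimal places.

For Normal data with known variance σ², a Normal(μ₀, σ₀²) prior on μ is conjugate. Posterior precision = 1/σ₀² + n/σ²; posterior mean is the precision-weighted average of μ₀ and x̄.
σ₀² = 421.05² = 177283.1025, σ² = 259.51² = 67345.4401; σ² + n·σ₀² = 67345.4401 + 7·177283.1025 = 1308327.1576.
Posterior precision = 1/σ₀² + n/σ² = 1/177283.1025 + 7/67345.4401 = (σ² + n·σ₀²)/(σ₀²σ²) = 1308327.1576/(177283.1025·67345.4401); posterior variance σₙ² = σ₀²σ²/(σ² + n·σ₀²) = 177283.1025·67345.4401/1308327.1576 = 9125.552803.
Posterior SD = √σₙ² = √(177283.1025·67345.4401/1308327.1576) = 95.5278.

95.5278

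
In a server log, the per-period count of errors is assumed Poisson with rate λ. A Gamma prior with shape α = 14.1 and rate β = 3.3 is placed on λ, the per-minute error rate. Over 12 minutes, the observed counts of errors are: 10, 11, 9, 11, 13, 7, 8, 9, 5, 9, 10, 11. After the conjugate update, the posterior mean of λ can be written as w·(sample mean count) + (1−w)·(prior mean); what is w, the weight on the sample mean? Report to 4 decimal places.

0.7843

With a Gamma(shape α, rate β) prior, the Poisson likelihood is conjugate: the posterior is Gamma(α + ΣXᵢ, β + n).
Posterior mean = (α₀+S)/(β₀+n) = [n/(β₀+n)]·(S/n) + [β₀/(β₀+n)]·(α₀/β₀), so only n and β₀ enter the weight.
Weight on data w = n/(β₀+n) = 12/(3.3+12) = 12/15.3 = 0.7843.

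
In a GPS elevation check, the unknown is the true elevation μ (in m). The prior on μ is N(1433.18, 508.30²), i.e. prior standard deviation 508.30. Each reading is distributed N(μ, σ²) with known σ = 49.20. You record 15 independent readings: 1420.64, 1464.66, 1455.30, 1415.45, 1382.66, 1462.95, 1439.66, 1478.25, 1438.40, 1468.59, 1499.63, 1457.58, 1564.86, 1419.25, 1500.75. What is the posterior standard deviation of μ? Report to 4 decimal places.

12.6994

For Normal data with known variance σ², a Normal(μ₀, σ₀²) prior on μ is conjugate. Posterior precision = 1/σ₀² + n/σ²; posterior mean is the precision-weighted average of μ₀ and x̄.
σ₀² = 508.30² = 258368.89, σ² = 49.20² = 2420.64; σ² + n·σ₀² = 2420.64 + 15·258368.89 = 3877953.99.
Posterior precision = 1/σ₀² + n/σ² = 1/258368.89 + 15/2420.64 = (σ² + n·σ₀²)/(σ₀²σ²) = 3877953.99/(258368.89·2420.64); posterior variance σₙ² = σ₀²σ²/(σ² + n·σ₀²) = 258368.89·2420.64/3877953.99 = 161.275268.
Posterior SD = √σₙ² = √(258368.89·2420.64/3877953.99) = 12.6994.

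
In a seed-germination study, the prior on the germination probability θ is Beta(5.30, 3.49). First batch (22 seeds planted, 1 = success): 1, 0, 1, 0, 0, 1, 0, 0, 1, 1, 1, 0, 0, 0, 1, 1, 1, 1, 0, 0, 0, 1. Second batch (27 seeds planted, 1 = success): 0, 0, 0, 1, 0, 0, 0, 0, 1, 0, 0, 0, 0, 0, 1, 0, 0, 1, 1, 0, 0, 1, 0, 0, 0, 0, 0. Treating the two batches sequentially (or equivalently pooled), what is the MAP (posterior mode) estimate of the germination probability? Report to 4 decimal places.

The Beta prior is conjugate to a Binomial/Bernoulli likelihood; the update adds successes to α and failures to β.
After batch 1: Beta(5.30+11, 3.49+11) = Beta(16.30, 14.49).
After batch 2: Beta(16.30+6, 14.49+21) = Beta(22.30, 35.49).
Mode of Beta(a,b) for a,b>1 is (a−1)/(a+b−2) = 21.30/55.79 = 0.3818.

0.3818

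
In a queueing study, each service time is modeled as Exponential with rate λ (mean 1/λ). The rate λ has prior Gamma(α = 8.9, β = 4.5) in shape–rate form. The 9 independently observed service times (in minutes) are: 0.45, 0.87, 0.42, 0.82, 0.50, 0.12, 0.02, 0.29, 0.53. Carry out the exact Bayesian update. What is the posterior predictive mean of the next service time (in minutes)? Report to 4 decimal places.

0.5041

With a Gamma(shape α, rate β) prior on the exponential rate λ, the posterior after n observations with total T = Σxᵢ is Gamma(α+n, β+T).
Sum of observations T = 4.02 minutes; n = 9.
Posterior: Gamma(8.9+9, 4.5+4.02) = Gamma(17.9, 8.52).
The predictive distribution for the next observation is Lomax; its mean is β/(α−1) = 8.52/16.9 = 0.5041.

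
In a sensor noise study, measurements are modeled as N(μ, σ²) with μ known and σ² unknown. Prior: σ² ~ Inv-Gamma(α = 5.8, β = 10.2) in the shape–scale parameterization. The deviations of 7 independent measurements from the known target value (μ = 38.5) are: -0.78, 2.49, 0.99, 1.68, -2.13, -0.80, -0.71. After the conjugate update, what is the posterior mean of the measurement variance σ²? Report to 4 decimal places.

2.2104

With known mean μ and an Inverse-Gamma(α, β) prior on σ², the Normal likelihood is conjugate: posterior is Inv-Gamma(α + n/2, β + Σ(xᵢ−μ)²/2).
Σ(xᵢ−μ)² = (-0.78)² + (2.49)² + (0.99)² + (1.68)² + (-2.13)² + (-0.80)² + (-0.71)² = 16.2920.
Posterior: Inv-Gamma(5.8 + 7/2, 10.2 + 16.2920/2) = Inv-Gamma(9.30, 18.34600).
E[σ²|data] = β/(α−1) = 18.34600/8.30 = 2.2104.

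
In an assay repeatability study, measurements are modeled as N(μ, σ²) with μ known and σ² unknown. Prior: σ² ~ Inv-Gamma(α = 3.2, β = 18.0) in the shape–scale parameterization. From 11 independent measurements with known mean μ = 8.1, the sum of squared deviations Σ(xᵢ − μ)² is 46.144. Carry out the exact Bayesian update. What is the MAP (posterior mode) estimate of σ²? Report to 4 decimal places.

With known mean μ and an Inverse-Gamma(α, β) prior on σ², the Normal likelihood is conjugate: posterior is Inv-Gamma(α + n/2, β + Σ(xᵢ−μ)²/2).
Posterior: Inv-Gamma(3.2 + 11/2, 18.0 + 46.144/2) = Inv-Gamma(8.70, 41.0720).
Mode = β/(α+1) = 41.0720/9.70 = 4.2342.

4.2342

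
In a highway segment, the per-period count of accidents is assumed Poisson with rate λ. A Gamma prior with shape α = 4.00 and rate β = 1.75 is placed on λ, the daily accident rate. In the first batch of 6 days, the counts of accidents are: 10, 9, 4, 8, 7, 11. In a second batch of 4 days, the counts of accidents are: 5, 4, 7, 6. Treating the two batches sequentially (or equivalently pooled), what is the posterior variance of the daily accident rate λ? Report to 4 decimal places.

0.5432

With a Gamma(shape α, rate β) prior, the Poisson likelihood is conjugate: the posterior is Gamma(α + ΣXᵢ, β + n).
Batch 1: sum of counts S = 49 over n = 6 days.
After batch 1: Gamma(α+S, β+n) = Gamma(4.00+49, 1.75+6) = Gamma(53.00, 7.75).
Batch 2: sum of counts S = 22 over n = 4 days.
After batch 2: Gamma(α+S, β+n) = Gamma(53.00+22, 7.75+4) = Gamma(75.00, 11.75).
Var = α/β² = 75.00/11.75² = 0.5432.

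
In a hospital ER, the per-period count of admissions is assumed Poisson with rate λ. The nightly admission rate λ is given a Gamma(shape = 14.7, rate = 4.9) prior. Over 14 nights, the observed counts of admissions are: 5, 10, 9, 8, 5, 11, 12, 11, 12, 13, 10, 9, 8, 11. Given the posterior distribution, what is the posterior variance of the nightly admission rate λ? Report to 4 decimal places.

With a Gamma(shape α, rate β) prior, the Poisson likelihood is conjugate: the posterior is Gamma(α + ΣXᵢ, β + n).
Sum of counts S = 134 over n = 14 nights.
Posterior: Gamma(α+S, β+n) = Gamma(14.7+134, 4.9+14) = Gamma(148.7, 18.9).
Var = α/β² = 148.7/18.9² = 0.4163.

0.4163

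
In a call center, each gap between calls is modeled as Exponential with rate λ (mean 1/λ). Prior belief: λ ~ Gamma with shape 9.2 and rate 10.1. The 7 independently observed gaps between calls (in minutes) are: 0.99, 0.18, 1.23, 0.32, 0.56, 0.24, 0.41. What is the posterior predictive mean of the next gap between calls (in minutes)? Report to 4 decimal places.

With a Gamma(shape α, rate β) prior on the exponential rate λ, the posterior after n observations with total T = Σxᵢ is Gamma(α+n, β+T).
Sum of observations T = 3.93 minutes; n = 7.
Posterior: Gamma(9.2+7, 10.1+3.93) = Gamma(16.2, 14.03).
The predictive distribution for the next observation is Lomax; its mean is β/(α−1) = 14.03/15.2 = 0.9230.

0.9230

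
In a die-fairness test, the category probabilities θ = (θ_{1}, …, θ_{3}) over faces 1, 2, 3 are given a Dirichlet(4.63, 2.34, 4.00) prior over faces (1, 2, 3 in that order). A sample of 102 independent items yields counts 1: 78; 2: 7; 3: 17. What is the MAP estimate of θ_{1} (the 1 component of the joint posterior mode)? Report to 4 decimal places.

The Dirichlet prior is conjugate to the Multinomial likelihood: each posterior αⱼ = prior αⱼ + observed count nⱼ.
Posterior concentration: (82.63, 9.34, 21.00), total = 112.97.
Joint mode component: (α_{1}−1)/(Σα−K) = 81.63/109.97 = 0.7423.

0.7423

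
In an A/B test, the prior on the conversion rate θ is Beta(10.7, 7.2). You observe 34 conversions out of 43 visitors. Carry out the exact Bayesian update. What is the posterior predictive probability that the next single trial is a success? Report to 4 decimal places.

The Beta prior is conjugate to a Binomial/Bernoulli likelihood; the update adds successes to α and failures to β.
Posterior: Beta(α+k, β+n−k) = Beta(10.7+34, 7.2+9) = Beta(44.7, 16.2).
For a single future Bernoulli trial, P(success | data) = α/(α+β) = 0.7340.

0.7340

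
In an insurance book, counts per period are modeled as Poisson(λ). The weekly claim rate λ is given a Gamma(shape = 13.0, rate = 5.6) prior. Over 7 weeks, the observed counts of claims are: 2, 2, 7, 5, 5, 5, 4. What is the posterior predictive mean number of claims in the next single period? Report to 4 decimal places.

With a Gamma(shape α, rate β) prior, the Poisson likelihood is conjugate: the posterior is Gamma(α + ΣXᵢ, β + n).
Sum of counts S = 30 over n = 7 weeks.
Posterior: Gamma(α+S, β+n) = Gamma(13.0+30, 5.6+7) = Gamma(43.0, 12.6).
The predictive distribution for one future period is NegBinom with mean α/β = 3.4127.

3.4127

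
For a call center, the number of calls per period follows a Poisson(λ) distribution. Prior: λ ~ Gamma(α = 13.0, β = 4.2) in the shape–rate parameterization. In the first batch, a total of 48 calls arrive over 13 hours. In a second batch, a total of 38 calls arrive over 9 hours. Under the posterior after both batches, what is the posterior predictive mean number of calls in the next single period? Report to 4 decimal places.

3.7786

With a Gamma(shape α, rate β) prior, the Poisson likelihood is conjugate: the posterior is Gamma(α + ΣXᵢ, β + n).
After batch 1: Gamma(α+S, β+n) = Gamma(13.0+48, 4.2+13) = Gamma(61.0, 17.2).
After batch 2: Gamma(α+S, β+n) = Gamma(61.0+38, 17.2+9) = Gamma(99.0, 26.2).
The predictive distribution for one future period is NegBinom with mean α/β = 3.7786.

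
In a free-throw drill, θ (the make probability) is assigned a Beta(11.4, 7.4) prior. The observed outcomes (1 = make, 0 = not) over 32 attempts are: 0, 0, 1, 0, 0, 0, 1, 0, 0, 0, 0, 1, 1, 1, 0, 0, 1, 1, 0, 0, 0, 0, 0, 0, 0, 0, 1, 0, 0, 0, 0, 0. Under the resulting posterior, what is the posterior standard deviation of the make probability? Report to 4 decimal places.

0.0675

The Beta prior is conjugate to a Binomial/Bernoulli likelihood; the update adds successes to α and failures to β.
Posterior: Beta(α+k, β+n−k) = Beta(11.4+8, 7.4+24) = Beta(19.4, 31.4).
Var = αβ/((α+β)²(α+β+1)) = 19.4·31.4/(50.8²·51.8) = 0.00455695; SD = √0.00455695 = 0.0675.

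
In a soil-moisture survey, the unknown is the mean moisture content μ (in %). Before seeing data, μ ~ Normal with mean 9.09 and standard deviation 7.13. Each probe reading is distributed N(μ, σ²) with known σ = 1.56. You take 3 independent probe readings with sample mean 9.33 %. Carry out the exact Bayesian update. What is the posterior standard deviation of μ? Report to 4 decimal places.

For Normal data with known variance σ², a Normal(μ₀, σ₀²) prior on μ is conjugate. Posterior precision = 1/σ₀² + n/σ²; posterior mean is the precision-weighted average of μ₀ and x̄.
σ₀² = 7.13² = 50.8369, σ² = 1.56² = 2.4336; σ² + n·σ₀² = 2.4336 + 3·50.8369 = 154.9443.
Posterior precision = 1/σ₀² + n/σ² = 1/50.8369 + 3/2.4336 = (σ² + n·σ₀²)/(σ₀²σ²) = 154.9443/(50.8369·2.4336); posterior variance σₙ² = σ₀²σ²/(σ² + n·σ₀²) = 50.8369·2.4336/154.9443 = 0.798459.
Posterior SD = √σₙ² = √(50.8369·2.4336/154.9443) = 0.8936.

0.8936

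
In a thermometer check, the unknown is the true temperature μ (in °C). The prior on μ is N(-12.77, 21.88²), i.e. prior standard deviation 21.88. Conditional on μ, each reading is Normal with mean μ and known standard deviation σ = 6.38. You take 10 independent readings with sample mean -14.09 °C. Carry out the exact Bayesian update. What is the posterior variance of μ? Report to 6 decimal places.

4.036123

For Normal data with known variance σ², a Normal(μ₀, σ₀²) prior on μ is conjugate. Posterior precision = 1/σ₀² + n/σ²; posterior mean is the precision-weighted average of μ₀ and x̄.
σ₀² = 21.88² = 478.7344, σ² = 6.38² = 40.7044; σ² + n·σ₀² = 40.7044 + 10·478.7344 = 4828.0484.
Posterior precision = 1/σ₀² + n/σ² = 1/478.7344 + 10/40.7044 = (σ² + n·σ₀²)/(σ₀²σ²) = 4828.0484/(478.7344·40.7044); posterior variance σₙ² = σ₀²σ²/(σ² + n·σ₀²) = 478.7344·40.7044/4828.0484 = 4.036123.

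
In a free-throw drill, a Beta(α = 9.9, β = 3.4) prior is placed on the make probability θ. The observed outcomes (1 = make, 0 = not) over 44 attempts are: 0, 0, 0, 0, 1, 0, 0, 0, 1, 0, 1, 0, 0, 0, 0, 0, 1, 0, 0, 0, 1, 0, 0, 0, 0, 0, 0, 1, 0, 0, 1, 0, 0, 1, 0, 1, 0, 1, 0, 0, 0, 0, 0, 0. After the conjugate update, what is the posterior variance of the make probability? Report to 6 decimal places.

The Beta prior is conjugate to a Binomial/Bernoulli likelihood; the update adds successes to α and failures to β.
Posterior: Beta(α+k, β+n−k) = Beta(9.9+10, 3.4+34) = Beta(19.9, 37.4).
Var = αβ/((α+β)²(α+β+1)) = 19.9·37.4/(57.3²·58.3) = 0.003888.

0.003888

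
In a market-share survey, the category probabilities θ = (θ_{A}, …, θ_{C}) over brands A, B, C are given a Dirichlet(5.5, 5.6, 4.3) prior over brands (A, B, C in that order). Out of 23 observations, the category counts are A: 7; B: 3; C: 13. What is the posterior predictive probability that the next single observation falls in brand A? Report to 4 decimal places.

The Dirichlet prior is conjugate to the Multinomial likelihood: each posterior αⱼ = prior αⱼ + observed count nⱼ.
Posterior concentration: (12.5, 8.6, 17.3), total = 38.4.
P(next = A | data) = α_{A}/Σα = 0.3255.

0.3255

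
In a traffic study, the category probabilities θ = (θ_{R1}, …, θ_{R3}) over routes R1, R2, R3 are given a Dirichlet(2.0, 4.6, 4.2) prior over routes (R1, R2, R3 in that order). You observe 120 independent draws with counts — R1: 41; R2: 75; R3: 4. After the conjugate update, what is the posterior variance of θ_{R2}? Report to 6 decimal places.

The Dirichlet prior is conjugate to the Multinomial likelihood: each posterior αⱼ = prior αⱼ + observed count nⱼ.
Posterior concentration: (43.0, 79.6, 8.2), total = 130.8.
Var[θ_j] = α_j(Σα−α_j)/((Σα)²(Σα+1)) = 79.6·51.2/(130.8²·131.8) = 0.001807.

0.001807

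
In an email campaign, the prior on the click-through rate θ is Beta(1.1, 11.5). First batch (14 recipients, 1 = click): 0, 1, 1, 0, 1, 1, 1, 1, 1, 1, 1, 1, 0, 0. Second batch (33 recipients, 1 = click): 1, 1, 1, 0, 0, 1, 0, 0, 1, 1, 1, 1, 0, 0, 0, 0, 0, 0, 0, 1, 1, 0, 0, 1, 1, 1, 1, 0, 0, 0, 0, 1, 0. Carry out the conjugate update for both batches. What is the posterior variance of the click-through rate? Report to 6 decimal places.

0.004062

The Beta prior is conjugate to a Binomial/Bernoulli likelihood; the update adds successes to α and failures to β.
After batch 1: Beta(1.1+10, 11.5+4) = Beta(11.1, 15.5).
After batch 2: Beta(11.1+15, 15.5+18) = Beta(26.1, 33.5).
Var = αβ/((α+β)²(α+β+1)) = 26.1·33.5/(59.6²·60.6) = 0.004062.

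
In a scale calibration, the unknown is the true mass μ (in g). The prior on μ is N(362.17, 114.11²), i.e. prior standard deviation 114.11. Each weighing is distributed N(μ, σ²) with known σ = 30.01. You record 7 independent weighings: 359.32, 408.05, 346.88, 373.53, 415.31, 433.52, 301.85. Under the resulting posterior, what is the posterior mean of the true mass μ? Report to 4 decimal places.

For Normal data with known variance σ², a Normal(μ₀, σ₀²) prior on μ is conjugate. Posterior precision = 1/σ₀² + n/σ²; posterior mean is the precision-weighted average of μ₀ and x̄.
Σxᵢ = 359.32 + 408.05 + 346.88 + 373.53 + 415.31 + 433.52 + 301.85 = 2638.46, so n·x̄ = 2638.46.
σ₀² = 114.11² = 13021.0921, σ² = 30.01² = 900.6001; σ² + n·σ₀² = 900.6001 + 7·13021.0921 = 92048.2448.
Posterior mean = (μ₀/σ₀² + n·x̄/σ²)/(1/σ₀² + n/σ²) = (σ²·μ₀ + σ₀²·n·x̄)/(σ² + n·σ₀²) = (900.6001·362.17 + 13021.0921·2638.46)/92048.2448 = 34681801.000383/92048.2448 = 376.7785.

376.7785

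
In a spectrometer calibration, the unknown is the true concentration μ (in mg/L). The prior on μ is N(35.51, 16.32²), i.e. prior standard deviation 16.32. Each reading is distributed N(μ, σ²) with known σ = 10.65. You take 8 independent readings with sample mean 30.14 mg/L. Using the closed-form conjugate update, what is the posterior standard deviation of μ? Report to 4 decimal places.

For Normal data with known variance σ², a Normal(μ₀, σ₀²) prior on μ is conjugate. Posterior precision = 1/σ₀² + n/σ²; posterior mean is the precision-weighted average of μ₀ and x̄.
σ₀² = 16.32² = 266.3424, σ² = 10.65² = 113.4225; σ² + n·σ₀² = 113.4225 + 8·266.3424 = 2244.1617.
Posterior precision = 1/σ₀² + n/σ² = 1/266.3424 + 8/113.4225 = (σ² + n·σ₀²)/(σ₀²σ²) = 2244.1617/(266.3424·113.4225); posterior variance σₙ² = σ₀²σ²/(σ² + n·σ₀²) = 266.3424·113.4225/2244.1617 = 13.461250.
Posterior SD = √σₙ² = √(266.3424·113.4225/2244.1617) = 3.6690.

3.6690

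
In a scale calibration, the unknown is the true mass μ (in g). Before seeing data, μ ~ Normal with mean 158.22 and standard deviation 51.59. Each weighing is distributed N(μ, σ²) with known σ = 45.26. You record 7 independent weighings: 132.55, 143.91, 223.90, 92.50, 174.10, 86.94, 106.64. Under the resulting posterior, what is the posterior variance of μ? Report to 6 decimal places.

For Normal data with known variance σ², a Normal(μ₀, σ₀²) prior on μ is conjugate. Posterior precision = 1/σ₀² + n/σ²; posterior mean is the precision-weighted average of μ₀ and x̄.
σ₀² = 51.59² = 2661.5281, σ² = 45.26² = 2048.4676; σ² + n·σ₀² = 2048.4676 + 7·2661.5281 = 20679.1643.
Posterior precision = 1/σ₀² + n/σ² = 1/2661.5281 + 7/2048.4676 = (σ² + n·σ₀²)/(σ₀²σ²) = 20679.1643/(2661.5281·2048.4676); posterior variance σₙ² = σ₀²σ²/(σ² + n·σ₀²) = 2661.5281·2048.4676/20679.1643 = 263.649633.

263.649633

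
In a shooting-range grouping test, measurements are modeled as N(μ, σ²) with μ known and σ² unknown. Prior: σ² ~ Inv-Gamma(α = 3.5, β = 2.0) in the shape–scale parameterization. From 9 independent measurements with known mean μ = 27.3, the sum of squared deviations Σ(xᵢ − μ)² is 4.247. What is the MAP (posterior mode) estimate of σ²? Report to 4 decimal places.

0.4582

With known mean μ and an Inverse-Gamma(α, β) prior on σ², the Normal likelihood is conjugate: posterior is Inv-Gamma(α + n/2, β + Σ(xᵢ−μ)²/2).
Posterior: Inv-Gamma(3.5 + 9/2, 2.0 + 4.247/2) = Inv-Gamma(8.00, 4.1235).
Mode = β/(α+1) = 4.1235/9.00 = 0.4582.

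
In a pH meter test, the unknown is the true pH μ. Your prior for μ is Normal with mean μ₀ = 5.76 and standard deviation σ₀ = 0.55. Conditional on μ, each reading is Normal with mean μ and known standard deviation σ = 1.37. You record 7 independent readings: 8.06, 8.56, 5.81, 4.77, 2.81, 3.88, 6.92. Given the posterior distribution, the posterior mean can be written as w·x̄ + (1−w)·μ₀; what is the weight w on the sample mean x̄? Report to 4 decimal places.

0.5301

For Normal data with known variance σ², a Normal(μ₀, σ₀²) prior on μ is conjugate. Posterior precision = 1/σ₀² + n/σ²; posterior mean is the precision-weighted average of μ₀ and x̄.
σ₀² = 0.55² = 0.3025, σ² = 1.37² = 1.8769. Prior precision 1/σ₀² = 1/0.3025; data precision n/σ² = 7/1.8769.
w = (n/σ²)/(1/σ₀² + n/σ²) = n·σ₀²/(σ² + n·σ₀²) = 7·0.3025/(1.8769 + 7·0.3025) = 2.1175/3.9944 = 0.5301.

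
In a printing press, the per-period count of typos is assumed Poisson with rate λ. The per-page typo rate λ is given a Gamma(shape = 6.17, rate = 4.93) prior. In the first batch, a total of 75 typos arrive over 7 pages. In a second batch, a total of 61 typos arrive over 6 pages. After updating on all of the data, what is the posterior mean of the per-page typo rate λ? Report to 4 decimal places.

With a Gamma(shape α, rate β) prior, the Poisson likelihood is conjugate: the posterior is Gamma(α + ΣXᵢ, β + n).
After batch 1: Gamma(α+S, β+n) = Gamma(6.17+75, 4.93+7) = Gamma(81.17, 11.93).
After batch 2: Gamma(α+S, β+n) = Gamma(81.17+61, 11.93+6) = Gamma(142.17, 17.93).
Posterior mean = α/β = 142.17/17.93 = 7.9292.

7.9292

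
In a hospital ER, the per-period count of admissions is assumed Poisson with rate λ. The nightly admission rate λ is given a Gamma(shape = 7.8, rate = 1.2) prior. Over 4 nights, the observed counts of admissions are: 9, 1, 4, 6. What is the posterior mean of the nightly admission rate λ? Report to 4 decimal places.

5.3462

With a Gamma(shape α, rate β) prior, the Poisson likelihood is conjugate: the posterior is Gamma(α + ΣXᵢ, β + n).
Sum of counts S = 20 over n = 4 nights.
Posterior: Gamma(α+S, β+n) = Gamma(7.8+20, 1.2+4) = Gamma(27.8, 5.2).
Posterior mean = α/β = 27.8/5.2 = 5.3462.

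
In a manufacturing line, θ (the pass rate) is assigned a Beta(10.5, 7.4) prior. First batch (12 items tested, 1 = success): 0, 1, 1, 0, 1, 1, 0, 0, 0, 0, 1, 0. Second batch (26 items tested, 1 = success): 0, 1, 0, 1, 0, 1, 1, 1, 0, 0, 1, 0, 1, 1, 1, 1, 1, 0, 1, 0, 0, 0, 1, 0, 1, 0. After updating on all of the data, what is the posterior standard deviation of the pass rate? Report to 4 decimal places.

The Beta prior is conjugate to a Binomial/Bernoulli likelihood; the update adds successes to α and failures to β.
After batch 1: Beta(10.5+5, 7.4+7) = Beta(15.5, 14.4).
After batch 2: Beta(15.5+14, 14.4+12) = Beta(29.5, 26.4).
Var = αβ/((α+β)²(α+β+1)) = 29.5·26.4/(55.9²·56.9) = 0.00438016; SD = √0.00438016 = 0.0662.

0.0662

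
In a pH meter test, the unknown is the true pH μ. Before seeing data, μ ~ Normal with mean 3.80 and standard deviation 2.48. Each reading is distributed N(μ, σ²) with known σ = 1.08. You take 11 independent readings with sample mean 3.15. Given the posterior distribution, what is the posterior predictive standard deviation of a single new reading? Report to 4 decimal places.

1.1272

For Normal data with known variance σ², a Normal(μ₀, σ₀²) prior on μ is conjugate. Posterior precision = 1/σ₀² + n/σ²; posterior mean is the precision-weighted average of μ₀ and x̄.
σ₀² = 2.48² = 6.1504, σ² = 1.08² = 1.1664; σ² + n·σ₀² = 1.1664 + 11·6.1504 = 68.8208.
Posterior precision = 1/σ₀² + n/σ² = 1/6.1504 + 11/1.1664 = (σ² + n·σ₀²)/(σ₀²σ²) = 68.8208/(6.1504·1.1664); posterior variance σₙ² = σ₀²σ²/(σ² + n·σ₀²) = 6.1504·1.1664/68.8208 = 0.104239.
Predictive variance for one new observation = σₙ² + σ² = 6.1504·1.1664/68.8208 + 1.1664 = σ²·(σ₀² + 68.8208)/68.8208 = 1.1664·74.9712/68.8208 = 1.270639; SD = √(1.1664·74.9712/68.8208) = 1.1272.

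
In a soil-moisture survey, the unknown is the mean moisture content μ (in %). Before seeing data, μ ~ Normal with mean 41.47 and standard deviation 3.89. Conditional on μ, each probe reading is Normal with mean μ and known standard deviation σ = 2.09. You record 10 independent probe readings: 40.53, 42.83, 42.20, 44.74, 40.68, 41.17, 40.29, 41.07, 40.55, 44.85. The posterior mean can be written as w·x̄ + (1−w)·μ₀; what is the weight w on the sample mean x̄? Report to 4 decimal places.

For Normal data with known variance σ², a Normal(μ₀, σ₀²) prior on μ is conjugate. Posterior precision = 1/σ₀² + n/σ²; posterior mean is the precision-weighted average of μ₀ and x̄.
σ₀² = 3.89² = 15.1321, σ² = 2.09² = 4.3681. Prior precision 1/σ₀² = 1/15.1321; data precision n/σ² = 10/4.3681.
w = (n/σ²)/(1/σ₀² + n/σ²) = n·σ₀²/(σ² + n·σ₀²) = 10·15.1321/(4.3681 + 10·15.1321) = 151.321/155.6891 = 0.9719.

0.9719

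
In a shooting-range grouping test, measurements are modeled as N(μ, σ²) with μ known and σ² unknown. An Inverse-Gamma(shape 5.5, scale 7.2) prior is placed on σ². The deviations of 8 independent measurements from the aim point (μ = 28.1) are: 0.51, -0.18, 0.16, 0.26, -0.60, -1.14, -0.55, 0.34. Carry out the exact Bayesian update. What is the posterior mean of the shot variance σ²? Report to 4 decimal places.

With known mean μ and an Inverse-Gamma(α, β) prior on σ², the Normal likelihood is conjugate: posterior is Inv-Gamma(α + n/2, β + Σ(xᵢ−μ)²/2).
Σ(xᵢ−μ)² = (0.51)² + (-0.18)² + (0.16)² + (0.26)² + (-0.60)² + (-1.14)² + (-0.55)² + (0.34)² = 2.4634.
Posterior: Inv-Gamma(5.5 + 8/2, 7.2 + 2.4634/2) = Inv-Gamma(9.50, 8.43170).
E[σ²|data] = β/(α−1) = 8.43170/8.50 = 0.9920.

0.9920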